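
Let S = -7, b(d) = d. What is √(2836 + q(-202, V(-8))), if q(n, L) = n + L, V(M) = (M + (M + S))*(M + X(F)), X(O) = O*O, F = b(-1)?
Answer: √2795 ≈ 52.868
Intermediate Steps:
F = -1
X(O) = O²
V(M) = (1 + M)*(-7 + 2*M) (V(M) = (M + (M - 7))*(M + (-1)²) = (M + (-7 + M))*(M + 1) = (-7 + 2*M)*(1 + M) = (1 + M)*(-7 + 2*M))
q(n, L) = L + n
√(2836 + q(-202, V(-8))) = √(2836 + ((-7 - 5*(-8) + 2*(-8)²) - 202)) = √(2836 + ((-7 + 40 + 2*64) - 202)) = √(2836 + ((-7 + 40 + 128) - 202)) = √(2836 + (161 - 202)) = √(2836 - 41) = √2795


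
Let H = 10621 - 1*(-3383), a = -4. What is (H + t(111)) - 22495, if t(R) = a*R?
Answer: -8935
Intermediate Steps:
H = 14004 (H = 10621 + 3383 = 14004)
t(R) = -4*R
(H + t(111)) - 22495 = (14004 - 4*111) - 22495 = (14004 - 444) - 22495 = 13560 - 22495 = -8935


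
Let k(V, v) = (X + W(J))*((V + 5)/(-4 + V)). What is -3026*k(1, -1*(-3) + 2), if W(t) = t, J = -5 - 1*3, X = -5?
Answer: -78676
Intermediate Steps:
J = -8 (J = -5 - 3 = -8)
k(V, v) = -13*(5 + V)/(-4 + V) (k(V, v) = (-5 - 8)*((V + 5)/(-4 + V)) = -13*(5 + V)/(-4 + V))
-3026*k(1, -1*(-3) + 2) = -39338*(-5 - 1*1)/(-4 + 1) = -39338*(-5 - 1)/(-3) = -39338*(-1)*(-6)/3 = -3026*26 = -78676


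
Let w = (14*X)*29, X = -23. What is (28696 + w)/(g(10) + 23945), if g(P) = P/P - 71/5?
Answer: 96790/119659 ≈ 0.80888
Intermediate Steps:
w = -9338 (w = (14*(-23))*29 = -322*29 = -9338)
g(P) = -66/5 (g(P) = 1 - 71*⅕ = 1 - 71/5 = -66/5)
(28696 + w)/(g(10) + 23945) = (28696 - 9338)/(-66/5 + 23945) = 19358/(119659/5) = 19358*(5/119659) = 96790/119659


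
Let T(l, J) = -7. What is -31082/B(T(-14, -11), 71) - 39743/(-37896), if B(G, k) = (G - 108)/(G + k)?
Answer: 75389112653/4358040 ≈ 17299.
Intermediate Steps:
B(G, k) = (-108 + G)/(G + k)
-31082/B(T(-14, -11), 71) - 39743/(-37896) = -31082*(-7 + 71)/(-108 - 7) - 39743/(-37896) = -31082/(-115/64) - 39743*(-1/37896) = -31082/((1/64)*(-115)) + 39743/37896 = -31082/(-115/64) + 39743/37896 = -31082*(-64/115) + 39743/37896 = 1989248/115 + 39743/37896 = 75389112653/4358040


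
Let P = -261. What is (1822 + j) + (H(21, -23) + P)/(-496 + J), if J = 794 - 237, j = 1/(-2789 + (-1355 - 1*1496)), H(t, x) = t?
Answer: 625487219/344040 ≈ 1818.1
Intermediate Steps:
j = -1/5640 (j = 1/(-2789 + (-1355 - 1496)) = 1/(-2789 - 2851) = 1/(-5640) = -1/5640 ≈ -0.00017730)
J = 557
(1822 + j) + (H(21, -23) + P)/(-496 + J) = (1822 - 1/5640) + (21 - 261)/(-496 + 557) = 10276079/5640 - 240/61 = 625487219/344040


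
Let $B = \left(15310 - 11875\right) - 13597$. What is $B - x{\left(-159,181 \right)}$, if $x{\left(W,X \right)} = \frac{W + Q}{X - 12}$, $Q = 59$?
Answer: $- \frac{1717278}{169} \approx -10161.0$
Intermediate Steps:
$B = -10162$ ($B = 3435 - 13597 = -10162$)
$x{\left(W,X \right)} = \frac{59 + W}{-12 + X}$ ($x{\left(W,X \right)} = \frac{W + 59}{X - 12} = \frac{59 + W}{-12 + X}$)
$B - x{\left(-159,181 \right)} = -10162 - \frac{59 - 159}{-12 + 181} = -10162 - \frac{1}{169} \left(-100\right) = -10162 - - \frac{100}{169} = -10162 + \frac{100}{169} = - \frac{1717278}{169}$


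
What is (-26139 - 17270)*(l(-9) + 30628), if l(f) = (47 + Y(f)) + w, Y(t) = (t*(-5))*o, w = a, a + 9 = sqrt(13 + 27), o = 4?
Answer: -1338994014 - 86818*sqrt(10) ≈ -1.3393e+9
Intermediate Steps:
a = -9 + 2*sqrt(10) (a = -9 + sqrt(13 + 27) = -9 + sqrt(40) = -9 + 2*sqrt(10) ≈ -2.6754)
w = -9 + 2*sqrt(10) ≈ -2.6754
Y(t) = -20*t (Y(t) = (t*(-5))*4 = -5*t*4 = -20*t)
l(f) = 38 - 20*f + 2*sqrt(10) (l(f) = (47 - 20*f) + (-9 + 2*sqrt(10)) = 38 - 20*f + 2*sqrt(10))
(-26139 - 17270)*(l(-9) + 30628) = (-26139 - 17270)*((38 - 20*(-9) + 2*sqrt(10)) + 30628) = -43409*((38 + 180 + 2*sqrt(10)) + 30628) = -43409*((218 + 2*sqrt(10)) + 30628) = -43409*(30846 + 2*sqrt(10)) = -1338994014 - 86818*sqrt(10)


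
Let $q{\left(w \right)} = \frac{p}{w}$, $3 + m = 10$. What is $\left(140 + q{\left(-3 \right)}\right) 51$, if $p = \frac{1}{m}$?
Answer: $\frac{49963}{7} \approx 7137.6$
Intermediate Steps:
$m = 7$ ($m = -3 + 10 = 7$)
$p = \frac{1}{7} \approx 0.14286$
$q{\left(w \right)} = \frac{1}{7 w}$
$\left(140 + q{\left(-3 \right)}\right) 51 = \left(140 + \frac{1}{7 \left(-3\right)}\right) 51 = \left(140 + \frac{1}{7} \left(- \frac{1}{3}\right)\right) 51 = \left(140 - \frac{1}{21}\right) 51 = \frac{2939}{21} \cdot 51 = \frac{49963}{7}$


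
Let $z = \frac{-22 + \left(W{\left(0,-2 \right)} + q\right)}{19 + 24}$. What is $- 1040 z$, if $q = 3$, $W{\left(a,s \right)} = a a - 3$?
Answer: $\frac{22880}{43} \approx 532.09$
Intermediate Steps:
$W{\left(a,s \right)} = -3 + a^{2}$ ($W{\left(a,s \right)} = a^{2} - 3 = -3 + a^{2}$)
$z = - \frac{22}{43}$ ($z = \frac{-22 + \left(\left(-3 + 0^{2}\right) + 3\right)}{19 + 24} = \frac{-22 + \left(\left(-3 + 0\right) + 3\right)}{43} = \left(-22 + \left(-3 + 3\right)\right) \frac{1}{43} = \left(-22 + 0\right) \frac{1}{43} = \left(-22\right) \frac{1}{43} = - \frac{22}{43} \approx -0.51163$)
$- 1040 z = \left(-1040\right) \left(- \frac{22}{43}\right) = \frac{22880}{43}$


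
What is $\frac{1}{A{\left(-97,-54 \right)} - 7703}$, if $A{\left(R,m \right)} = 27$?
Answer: $- \frac{1}{7676} \approx -0.00013028$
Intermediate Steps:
$\frac{1}{A{\left(-97,-54 \right)} - 7703} = \frac{1}{27 - 7703} = \frac{1}{-7676} = - \frac{1}{7676}$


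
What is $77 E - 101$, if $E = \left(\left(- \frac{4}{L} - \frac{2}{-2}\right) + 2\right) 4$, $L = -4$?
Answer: $1131$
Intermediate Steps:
$E = 16$ ($E = \left(\left(- \frac{4}{-4} - \frac{2}{-2}\right) + 2\right) 4 = \left(\left(\left(-4\right) \left(- \frac{1}{4}\right) - -1\right) + 2\right) 4 = \left(\left(1 + 1\right) + 2\right) 4 = \left(2 + 2\right) 4 = 4 \cdot 4 = 16$)
$77 E - 101 = 77 \cdot 16 - 101 = 1232 - 101 = 1131$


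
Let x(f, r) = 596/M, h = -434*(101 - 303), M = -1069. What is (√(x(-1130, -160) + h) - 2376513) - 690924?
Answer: -3067437 + 12*√695714821/1069 ≈ -3.0671e+6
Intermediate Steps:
h = 87668 (h = -434*(-202) = 87668)
x(f, r) = -596/1069 (x(f, r) = 596/(-1069) = 596*(-1/1069) = -596/1069)
(√(x(-1130, -160) + h) - 2376513) - 690924 = (√(-596/1069 + 87668) - 2376513) - 690924 = (√(93716496/1069) - 2376513) - 690924 = (12*√695714821/1069 - 2376513) - 690924 = (-2376513 + 12*√695714821/1069) - 690924 = -3067437 + 12*√695714821/1069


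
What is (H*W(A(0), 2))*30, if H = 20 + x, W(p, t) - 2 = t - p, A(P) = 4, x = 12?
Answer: 0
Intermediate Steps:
W(p, t) = 2 + t - p (W(p, t) = 2 + (t - p) = 2 + t - p)
H = 32 (H = 20 + 12 = 32)
(H*W(A(0), 2))*30 = (32*(2 + 2 - 1*4))*30 = (32*(2 + 2 - 4))*30 = (32*0)*30 = 0*30 = 0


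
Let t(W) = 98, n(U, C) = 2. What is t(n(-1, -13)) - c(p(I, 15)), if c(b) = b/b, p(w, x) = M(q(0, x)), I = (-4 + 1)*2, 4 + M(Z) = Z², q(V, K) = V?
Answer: 97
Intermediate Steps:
M(Z) = -4 + Z²
I = -6 (I = -3*2 = -6)
p(w, x) = -4 (p(w, x) = -4 + 0² = -4 + 0 = -4)
c(b) = 1
t(n(-1, -13)) - c(p(I, 15)) = 98 - 1*1 = 98 - 1 = 97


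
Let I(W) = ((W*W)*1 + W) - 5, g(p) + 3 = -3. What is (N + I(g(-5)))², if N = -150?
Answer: 15625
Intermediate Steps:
g(p) = -6 (g(p) = -3 - 3 = -6)
I(W) = -5 + W + W² (I(W) = (W²*1 + W) - 5 = (W² + W) - 5 = (W + W²) - 5 = -5 + W + W²)
(N + I(g(-5)))² = (-150 + (-5 - 6 + (-6)²))² = (-150 + (-5 - 6 + 36))² = (-150 + 25)² = (-125)² = 15625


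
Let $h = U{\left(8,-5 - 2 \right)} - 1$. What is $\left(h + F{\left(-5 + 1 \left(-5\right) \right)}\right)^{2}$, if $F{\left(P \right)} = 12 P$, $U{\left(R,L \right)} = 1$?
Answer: $14400$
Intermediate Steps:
$h = 0$ ($h = 1 - 1 = 0$)
$\left(h + F{\left(-5 + 1 \left(-5\right) \right)}\right)^{2} = \left(0 + 12 \left(-5 + 1 \left(-5\right)\right)\right)^{2} = \left(0 + 12 \left(-5 - 5\right)\right)^{2} = \left(0 + 12 \left(-10\right)\right)^{2} = \left(0 - 120\right)^{2} = \left(-120\right)^{2} = 14400$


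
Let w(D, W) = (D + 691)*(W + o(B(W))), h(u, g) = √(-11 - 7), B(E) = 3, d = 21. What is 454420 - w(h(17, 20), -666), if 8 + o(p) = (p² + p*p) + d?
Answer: 893205 + 1905*I*√2 ≈ 8.9321e+5 + 2694.1*I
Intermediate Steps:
o(p) = 13 + 2*p² (o(p) = -8 + ((p² + p*p) + 21) = -8 + ((p² + p²) + 21) = -8 + (2*p² + 21) = -8 + (21 + 2*p²) = 13 + 2*p²)
h(u, g) = 3*I*√2 (h(u, g) = √(-18) = 3*I*√2)
w(D, W) = (31 + W)*(691 + D) (w(D, W) = (D + 691)*(W + (13 + 2*3²)) = (691 + D)*(W + (13 + 2*9)) = (691 + D)*(W + (13 + 18)) = (691 + D)*(W + 31) = (691 + D)*(31 + W) = (31 + W)*(691 + D))
454420 - w(h(17, 20), -666) = 454420 - (21421 + 31*(3*I*√2) + 691*(-666) + (3*I*√2)*(-666)) = 454420 - (21421 + 93*I*√2 - 460206 - 1998*I*√2) = 454420 - (-438785 - 1905*I*√2) = 454420 + (438785 + 1905*I*√2) = 893205 + 1905*I*√2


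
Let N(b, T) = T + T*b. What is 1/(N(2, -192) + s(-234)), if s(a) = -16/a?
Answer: -117/67384 ≈ -0.0017363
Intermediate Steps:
1/(N(2, -192) + s(-234)) = 1/(-192*(1 + 2) - 16/(-234)) = 1/(-192*3 - 16*(-1/234)) = 1/(-576 + 8/117) = 1/(-67384/117) = -117/67384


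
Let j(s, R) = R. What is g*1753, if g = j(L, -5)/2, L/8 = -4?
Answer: -8765/2 ≈ -4382.5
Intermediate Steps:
L = -32 (L = 8*(-4) = -32)
g = -5/2 ≈ -2.5000
g*1753 = -5/2*1753 = -8765/2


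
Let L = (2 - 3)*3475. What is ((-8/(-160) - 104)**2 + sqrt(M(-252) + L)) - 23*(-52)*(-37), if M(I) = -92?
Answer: -13378559/400 + I*sqrt(3567) ≈ -33446.0 + 59.724*I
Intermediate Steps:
L = -3475 (L = -1*3475 = -3475)
((-8/(-160) - 104)**2 + sqrt(M(-252) + L)) - 23*(-52)*(-37) = ((-8/(-160) - 104)**2 + sqrt(-92 - 3475)) - 23*(-52)*(-37) = ((-8*(-1/160) - 104)**2 + sqrt(-3567)) + 1196*(-37) = ((1/20 - 104)**2 + I*sqrt(3567)) - 44252 = ((-2079/20)**2 + I*sqrt(3567)) - 44252 = (4322241/400 + I*sqrt(3567)) - 44252 = -13378559/400 + I*sqrt(3567)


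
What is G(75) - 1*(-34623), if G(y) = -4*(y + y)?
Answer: 34023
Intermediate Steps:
G(y) = -8*y
G(75) - 1*(-34623) = -8*75 - 1*(-34623) = -600 + 34623 = 34023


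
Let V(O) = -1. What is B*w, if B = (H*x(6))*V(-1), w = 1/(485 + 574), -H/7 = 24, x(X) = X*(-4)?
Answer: -1344/353 ≈ -3.8074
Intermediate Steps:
x(X) = -4*X
H = -168 (H = -7*24 = -168)
w = 1/1059 ≈ 0.00094429
B = -4032 (B = -(-672)*6*(-1) = -168*(-24)*(-1) = 4032*(-1) = -4032)
B*w = -4032*1/1059 = -1344/353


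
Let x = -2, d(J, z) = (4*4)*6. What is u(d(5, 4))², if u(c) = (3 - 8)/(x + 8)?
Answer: 25/36 ≈ 0.69444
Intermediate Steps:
d(J, z) = 96 (d(J, z) = 16*6 = 96)
u(c) = -⅚ (u(c) = (3 - 8)/(-2 + 8) = -5/6 = -5*⅙ = -⅚)
u(d(5, 4))² = (-⅚)² = 25/36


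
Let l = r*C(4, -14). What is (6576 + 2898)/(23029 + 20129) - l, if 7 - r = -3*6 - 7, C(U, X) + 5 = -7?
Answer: 2763691/7193 ≈ 384.22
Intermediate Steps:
C(U, X) = -12 (C(U, X) = -5 - 7 = -12)
r = 32 (r = 7 - (-3*6 - 7) = 7 - (-18 - 7) = 7 - 1*(-25) = 7 + 25 = 32)
l = -384 (l = 32*(-12) = -384)
(6576 + 2898)/(23029 + 20129) - l = (6576 + 2898)/(23029 + 20129) - 1*(-384) = 9474/43158 + 384 = 9474*(1/43158) + 384 = 1579/7193 + 384 = 2763691/7193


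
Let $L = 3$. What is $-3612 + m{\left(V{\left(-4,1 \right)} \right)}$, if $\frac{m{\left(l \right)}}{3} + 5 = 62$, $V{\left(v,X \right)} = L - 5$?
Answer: $-3441$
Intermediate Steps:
$V{\left(v,X \right)} = -2$ ($V{\left(v,X \right)} = 3 - 5 = -2$)
$m{\left(l \right)} = 171$ ($m{\left(l \right)} = -15 + 3 \cdot 62 = -15 + 186 = 171$)
$-3612 + m{\left(V{\left(-4,1 \right)} \right)} = -3612 + 171 = -3441$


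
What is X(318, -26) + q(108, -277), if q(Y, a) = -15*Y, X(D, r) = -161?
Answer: -1781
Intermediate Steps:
X(318, -26) + q(108, -277) = -161 - 15*108 = -161 - 1620 = -1781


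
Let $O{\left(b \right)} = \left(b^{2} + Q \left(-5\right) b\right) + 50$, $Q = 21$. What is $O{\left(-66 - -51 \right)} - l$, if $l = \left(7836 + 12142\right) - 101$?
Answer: $-18027$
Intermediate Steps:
$l = 19877$ ($l = 19978 - 101 = 19877$)
$O{\left(b \right)} = 50 + b^{2} - 105 b$ ($O{\left(b \right)} = \left(b^{2} + 21 \left(-5\right) b\right) + 50 = \left(b^{2} - 105 b\right) + 50 = 50 + b^{2} - 105 b$)
$O{\left(-66 - -51 \right)} - l = \left(50 + \left(-66 - -51\right)^{2} - 105 \left(-66 - -51\right)\right) - 19877 = \left(50 + \left(-66 + 51\right)^{2} - 105 \left(-66 + 51\right)\right) - 19877 = \left(50 + \left(-15\right)^{2} - -1575\right) - 19877 = \left(50 + 225 + 1575\right) - 19877 = 1850 - 19877 = -18027$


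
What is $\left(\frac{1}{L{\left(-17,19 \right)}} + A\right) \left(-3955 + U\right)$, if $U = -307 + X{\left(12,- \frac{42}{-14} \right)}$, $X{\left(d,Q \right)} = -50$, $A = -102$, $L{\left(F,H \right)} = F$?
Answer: $\frac{7481320}{17} \approx 4.4008 \cdot 10^{5}$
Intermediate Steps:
$U = -357$ ($U = -307 - 50 = -357$)
$\left(\frac{1}{L{\left(-17,19 \right)}} + A\right) \left(-3955 + U\right) = \left(\frac{1}{-17} - 102\right) \left(-3955 - 357\right) = \left(- \frac{1}{17} - 102\right) \left(-4312\right) = \left(- \frac{1735}{17}\right) \left(-4312\right) = \frac{7481320}{17}$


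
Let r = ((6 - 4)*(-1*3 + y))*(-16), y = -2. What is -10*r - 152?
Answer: -1752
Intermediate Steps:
r = 160 (r = ((6 - 4)*(-1*3 - 2))*(-16) = (2*(-3 - 2))*(-16) = (2*(-5))*(-16) = -10*(-16) = 160)
-10*r - 152 = -10*160 - 152 = -1600 - 152 = -1752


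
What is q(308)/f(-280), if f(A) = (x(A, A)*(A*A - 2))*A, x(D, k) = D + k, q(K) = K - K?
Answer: 0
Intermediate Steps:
q(K) = 0
f(A) = 2*A²*(-2 + A²) (f(A) = ((A + A)*(A*A - 2))*A = ((2*A)*(A² - 2))*A = ((2*A)*(-2 + A²))*A = (2*A*(-2 + A²))*A = 2*A²*(-2 + A²))
q(308)/f(-280) = 0/((2*(-280)²*(-2 + (-280)²))) = 0/((2*78400*(-2 + 78400))) = 0/((2*78400*78398)) = 0/12292806400 = 0*(1/12292806400) = 0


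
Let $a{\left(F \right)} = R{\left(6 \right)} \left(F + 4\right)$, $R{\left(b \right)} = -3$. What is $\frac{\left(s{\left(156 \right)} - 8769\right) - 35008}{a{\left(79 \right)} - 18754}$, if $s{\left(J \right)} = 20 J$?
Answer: $\frac{40657}{19003} \approx 2.1395$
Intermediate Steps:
$a{\left(F \right)} = -12 - 3 F$ ($a{\left(F \right)} = - 3 \left(F + 4\right) = - 3 \left(4 + F\right) = -12 - 3 F$)
$\frac{\left(s{\left(156 \right)} - 8769\right) - 35008}{a{\left(79 \right)} - 18754} = \frac{\left(20 \cdot 156 - 8769\right) - 35008}{\left(-12 - 237\right) - 18754} = \frac{\left(3120 - 8769\right) - 35008}{\left(-12 - 237\right) - 18754} = \frac{-5649 - 35008}{-249 - 18754} = - \frac{40657}{-19003} = \left(-40657\right) \left(- \frac{1}{19003}\right) = \frac{40657}{19003}$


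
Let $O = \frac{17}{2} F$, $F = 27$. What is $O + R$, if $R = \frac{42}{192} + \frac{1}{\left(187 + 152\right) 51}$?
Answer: $\frac{127091471}{553248} \approx 229.72$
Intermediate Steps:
$O = \frac{459}{2}$ ($O = \frac{17}{2} \cdot 27 = \frac{459}{2} \approx 229.5$)
$R = \frac{121055}{553248}$ ($R = 42 \cdot \frac{1}{192} + \frac{1}{339} \cdot \frac{1}{51} = \frac{7}{32} + \frac{1}{339} \cdot \frac{1}{51} = \frac{7}{32} + \frac{1}{17289} = \frac{121055}{553248} \approx 0.21881$)
$O + R = \frac{459}{2} + \frac{121055}{553248} = \frac{127091471}{553248}$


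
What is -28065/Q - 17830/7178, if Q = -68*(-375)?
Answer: -21870519/6101300 ≈ -3.5846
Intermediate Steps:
Q = 25500
-28065/Q - 17830/7178 = -28065/25500 - 17830/7178 = -28065*1/25500 - 17830*1/7178 = -1871/1700 - 8915/3589 = -21870519/6101300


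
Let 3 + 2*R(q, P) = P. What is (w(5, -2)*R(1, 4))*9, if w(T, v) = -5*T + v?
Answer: -243/2 ≈ -121.50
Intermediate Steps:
w(T, v) = v - 5*T
R(q, P) = -3/2 + P/2
(w(5, -2)*R(1, 4))*9 = ((-2 - 5*5)*(-3/2 + (1/2)*4))*9 = ((-2 - 25)*(-3/2 + 2))*9 = -27*1/2*9 = -27/2*9 = -243/2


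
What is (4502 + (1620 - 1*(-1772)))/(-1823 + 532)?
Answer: -7894/1291 ≈ -6.1146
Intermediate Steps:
(4502 + (1620 - 1*(-1772)))/(-1823 + 532) = (4502 + (1620 + 1772))/(-1291) = (4502 + 3392)*(-1/1291) = 7894*(-1/1291) = -7894/1291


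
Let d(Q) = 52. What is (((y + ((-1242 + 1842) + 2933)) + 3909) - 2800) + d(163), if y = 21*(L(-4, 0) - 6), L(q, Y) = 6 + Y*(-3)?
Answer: 4694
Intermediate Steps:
L(q, Y) = 6 - 3*Y
y = 0 (y = 21*((6 - 3*0) - 6) = 21*((6 + 0) - 6) = 21*(6 - 6) = 21*0 = 0)
(((y + ((-1242 + 1842) + 2933)) + 3909) - 2800) + d(163) = (((0 + ((-1242 + 1842) + 2933)) + 3909) - 2800) + 52 = (((0 + (600 + 2933)) + 3909) - 2800) + 52 = (((0 + 3533) + 3909) - 2800) + 52 = ((3533 + 3909) - 2800) + 52 = (7442 - 2800) + 52 = 4642 + 52 = 4694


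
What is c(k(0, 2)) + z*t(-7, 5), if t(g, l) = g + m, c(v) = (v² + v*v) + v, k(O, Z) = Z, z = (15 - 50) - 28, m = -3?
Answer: 640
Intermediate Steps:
z = -63 (z = -35 - 28 = -63)
c(v) = v + 2*v² (c(v) = (v² + v²) + v = 2*v² + v = v + 2*v²)
t(g, l) = -3 + g (t(g, l) = g - 3 = -3 + g)
c(k(0, 2)) + z*t(-7, 5) = 2*(1 + 2*2) - 63*(-3 - 7) = 2*(1 + 4) - 63*(-10) = 2*5 + 630 = 10 + 630 = 640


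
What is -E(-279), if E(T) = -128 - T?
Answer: -151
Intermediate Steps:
-E(-279) = -(-128 - 1*(-279)) = -(-128 + 279) = -1*151 = -151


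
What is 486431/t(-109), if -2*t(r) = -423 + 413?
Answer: 486431/5 ≈ 97286.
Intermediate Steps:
t(r) = 5 (t(r) = -(-423 + 413)/2 = -½*(-10) = 5)
486431/t(-109) = 486431/5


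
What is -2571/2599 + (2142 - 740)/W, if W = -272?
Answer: -2171555/353464 ≈ -6.1436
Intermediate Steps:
-2571/2599 + (2142 - 740)/W = -2571/2599 + (2142 - 740)/(-272) = -2571*1/2599 + 1402*(-1/272) = -2571/2599 - 701/136 = -2171555/353464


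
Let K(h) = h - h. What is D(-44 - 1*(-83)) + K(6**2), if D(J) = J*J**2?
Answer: 59319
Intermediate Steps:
D(J) = J**3
K(h) = 0
D(-44 - 1*(-83)) + K(6**2) = (-44 - 1*(-83))**3 + 0 = (-44 + 83)**3 + 0 = 39**3 + 0 = 59319 + 0 = 59319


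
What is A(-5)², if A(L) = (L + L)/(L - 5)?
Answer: 1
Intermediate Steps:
A(L) = 2*L/(-5 + L) (A(L) = (2*L)/(-5 + L) = 2*L/(-5 + L))
A(-5)² = (2*(-5)/(-5 - 5))² = (2*(-5)/(-10))² = (2*(-5)*(-⅒))² = 1² = 1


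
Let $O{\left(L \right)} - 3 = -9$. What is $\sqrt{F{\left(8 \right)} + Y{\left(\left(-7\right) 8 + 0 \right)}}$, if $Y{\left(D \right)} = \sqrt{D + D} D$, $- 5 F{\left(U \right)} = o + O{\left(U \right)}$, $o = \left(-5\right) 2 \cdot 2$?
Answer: $\frac{\sqrt{130 - 5600 i \sqrt{7}}}{5} \approx 17.29 - 17.139 i$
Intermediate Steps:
$O{\left(L \right)} = -6$ ($O{\left(L \right)} = 3 - 9 = -6$)
$o = -20$ ($o = \left(-10\right) 2 = -20$)
$F{\left(U \right)} = \frac{26}{5}$ ($F{\left(U \right)} = - \frac{-20 - 6}{5} = \left(- \frac{1}{5}\right) \left(-26\right) = \frac{26}{5}$)
$Y{\left(D \right)} = \sqrt{2} D^{\frac{3}{2}}$ ($Y{\left(D \right)} = \sqrt{2 D} D = \sqrt{2} \sqrt{D} D = \sqrt{2} D^{\frac{3}{2}}$)
$\sqrt{F{\left(8 \right)} + Y{\left(\left(-7\right) 8 + 0 \right)}} = \sqrt{\frac{26}{5} + \sqrt{2} \left(\left(-7\right) 8 + 0\right)^{\frac{3}{2}}} = \sqrt{\frac{26}{5} + \sqrt{2} \left(-56 + 0\right)^{\frac{3}{2}}} = \sqrt{\frac{26}{5} + \sqrt{2} \left(-56\right)^{\frac{3}{2}}} = \sqrt{\frac{26}{5} + \sqrt{2} \left(- 112 i \sqrt{14}\right)} = \sqrt{\frac{26}{5} - 224 i \sqrt{7}}$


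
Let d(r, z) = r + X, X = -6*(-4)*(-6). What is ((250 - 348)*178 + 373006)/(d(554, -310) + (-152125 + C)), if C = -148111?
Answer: -177781/149913 ≈ -1.1859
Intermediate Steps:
X = -144 (X = 24*(-6) = -144)
d(r, z) = -144 + r (d(r, z) = r - 144 = -144 + r)
((250 - 348)*178 + 373006)/(d(554, -310) + (-152125 + C)) = ((250 - 348)*178 + 373006)/((-144 + 554) + (-152125 - 148111)) = (-98*178 + 373006)/(410 - 300236) = (-17444 + 373006)/(-299826) = 355562*(-1/299826) = -177781/149913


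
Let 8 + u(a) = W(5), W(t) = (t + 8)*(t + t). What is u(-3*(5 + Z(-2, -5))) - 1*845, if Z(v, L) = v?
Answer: -723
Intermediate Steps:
W(t) = 2*t*(8 + t) (W(t) = (8 + t)*(2*t) = 2*t*(8 + t))
u(a) = 122 (u(a) = -8 + 2*5*(8 + 5) = -8 + 2*5*13 = -8 + 130 = 122)
u(-3*(5 + Z(-2, -5))) - 1*845 = 122 - 1*845 = 122 - 845 = -723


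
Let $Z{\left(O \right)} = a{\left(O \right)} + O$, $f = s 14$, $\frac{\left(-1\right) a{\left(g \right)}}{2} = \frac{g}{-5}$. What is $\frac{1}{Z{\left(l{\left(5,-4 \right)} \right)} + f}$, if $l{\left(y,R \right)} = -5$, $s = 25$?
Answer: $\frac{1}{343} \approx 0.0029155$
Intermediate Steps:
$a{\left(g \right)} = \frac{2 g}{5}$ ($a{\left(g \right)} = - 2 \frac{g}{-5} = - 2 g \left(- \frac{1}{5}\right) = - 2 \left(- \frac{g}{5}\right) = \frac{2 g}{5}$)
$f = 350$ ($f = 25 \cdot 14 = 350$)
$Z{\left(O \right)} = \frac{7 O}{5}$ ($Z{\left(O \right)} = \frac{2 O}{5} + O = \frac{7 O}{5}$)
$\frac{1}{Z{\left(l{\left(5,-4 \right)} \right)} + f} = \frac{1}{\frac{7}{5} \left(-5\right) + 350} = \frac{1}{-7 + 350} = \frac{1}{343}$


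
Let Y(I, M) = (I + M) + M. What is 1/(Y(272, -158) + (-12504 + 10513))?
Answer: -1/2035 ≈ -0.00049140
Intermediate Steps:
Y(I, M) = I + 2*M
1/(Y(272, -158) + (-12504 + 10513)) = 1/((272 + 2*(-158)) + (-12504 + 10513)) = 1/((272 - 316) - 1991) = 1/(-44 - 1991) = 1/(-2035) = -1/2035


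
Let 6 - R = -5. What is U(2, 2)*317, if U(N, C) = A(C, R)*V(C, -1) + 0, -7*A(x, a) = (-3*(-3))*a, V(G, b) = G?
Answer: -62766/7 ≈ -8966.6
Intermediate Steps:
R = 11 (R = 6 - 1*(-5) = 6 + 5 = 11)
A(x, a) = -9*a/7 (A(x, a) = -(-3*(-3))*a/7 = -9*a/7)
U(N, C) = -99*C/7 (U(N, C) = (-9/7*11)*C + 0 = -99*C/7 + 0 = -99*C/7)
U(2, 2)*317 = -99/7*2*317 = -198/7*317 = -62766/7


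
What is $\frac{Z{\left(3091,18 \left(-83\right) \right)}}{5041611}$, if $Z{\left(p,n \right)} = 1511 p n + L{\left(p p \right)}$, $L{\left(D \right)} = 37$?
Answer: $- \frac{6977728457}{5041611} \approx -1384.0$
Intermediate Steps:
$Z{\left(p,n \right)} = 37 + 1511 n p$ ($Z{\left(p,n \right)} = 1511 p n + 37 = 1511 n p + 37 = 37 + 1511 n p$)
$\frac{Z{\left(3091,18 \left(-83\right) \right)}}{5041611} = \frac{37 + 1511 \cdot 18 \left(-83\right) 3091}{5041611} = \left(37 + 1511 \left(-1494\right) 3091\right) \frac{1}{5041611} = \left(37 - 6977728494\right) \frac{1}{5041611} = \left(-6977728457\right) \frac{1}{5041611} = - \frac{6977728457}{5041611}$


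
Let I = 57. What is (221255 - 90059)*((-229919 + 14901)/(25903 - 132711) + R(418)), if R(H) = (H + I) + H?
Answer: 120592539963/1027 ≈ 1.1742e+8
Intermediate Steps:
R(H) = 57 + 2*H (R(H) = (H + 57) + H = (57 + H) + H = 57 + 2*H)
(221255 - 90059)*((-229919 + 14901)/(25903 - 132711) + R(418)) = (221255 - 90059)*((-229919 + 14901)/(25903 - 132711) + (57 + 2*418)) = 131196*(-215018/(-106808) + (57 + 836)) = 131196*(-215018*(-1/106808) + 893) = 131196*(107509/53404 + 893) = 131196*(47797281/53404) = 120592539963/1027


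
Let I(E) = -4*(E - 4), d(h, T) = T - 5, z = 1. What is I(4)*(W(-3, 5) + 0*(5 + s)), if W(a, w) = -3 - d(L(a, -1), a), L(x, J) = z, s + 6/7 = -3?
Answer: 0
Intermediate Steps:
s = -27/7 (s = -6/7 - 3 = -27/7 ≈ -3.8571)
L(x, J) = 1
d(h, T) = -5 + T
W(a, w) = 2 - a (W(a, w) = -3 - (-5 + a) = -3 + (5 - a) = 2 - a)
I(E) = 16 - 4*E (I(E) = -4*(-4 + E) = 16 - 4*E)
I(4)*(W(-3, 5) + 0*(5 + s)) = (16 - 4*4)*((2 - 1*(-3)) + 0*(5 - 27/7)) = (16 - 16)*((2 + 3) + 0*(8/7)) = 0*(5 + 0) = 0*5 = 0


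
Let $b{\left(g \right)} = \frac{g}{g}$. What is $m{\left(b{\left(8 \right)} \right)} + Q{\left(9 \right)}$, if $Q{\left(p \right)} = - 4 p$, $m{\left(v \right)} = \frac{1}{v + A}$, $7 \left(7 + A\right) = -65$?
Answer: $- \frac{3859}{107} \approx -36.065$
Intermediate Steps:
$A = - \frac{114}{7}$ ($A = -7 + \frac{1}{7} \left(-65\right) = -7 - \frac{65}{7} = - \frac{114}{7} \approx -16.286$)
$b{\left(g \right)} = 1$
$m{\left(v \right)} = \frac{1}{- \frac{114}{7} + v}$ ($m{\left(v \right)} = \frac{1}{v - \frac{114}{7}} = \frac{1}{- \frac{114}{7} + v}$)
$m{\left(b{\left(8 \right)} \right)} + Q{\left(9 \right)} = \frac{7}{-114 + 7 \cdot 1} - 36 = \frac{7}{-114 + 7} - 36 = \frac{7}{-107} - 36 = 7 \left(- \frac{1}{107}\right) - 36 = - \frac{7}{107} - 36 = - \frac{3859}{107}$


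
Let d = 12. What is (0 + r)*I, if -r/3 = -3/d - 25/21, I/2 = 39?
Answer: 4719/14 ≈ 337.07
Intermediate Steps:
I = 78 (I = 2*39 = 78)
r = 121/28 (r = -3*(-3/12 - 25/21) = -3*(-3*1/12 - 25*1/21) = -3*(-¼ - 25/21) = -3*(-121/84) = 121/28 ≈ 4.3214)
(0 + r)*I = (0 + 121/28)*78 = (121/28)*78 = 4719/14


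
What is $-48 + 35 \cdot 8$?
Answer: $232$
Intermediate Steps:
$-48 + 35 \cdot 8 = -48 + 280 = 232$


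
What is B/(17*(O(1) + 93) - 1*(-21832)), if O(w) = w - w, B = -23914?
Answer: -23914/23413 ≈ -1.0214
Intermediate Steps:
O(w) = 0
B/(17*(O(1) + 93) - 1*(-21832)) = -23914/(17*(0 + 93) - 1*(-21832)) = -23914/(17*93 + 21832) = -23914/(1581 + 21832) = -23914/23413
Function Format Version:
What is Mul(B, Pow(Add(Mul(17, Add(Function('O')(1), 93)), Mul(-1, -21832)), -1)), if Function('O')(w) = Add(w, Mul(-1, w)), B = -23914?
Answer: Rational(-23914, 23413) ≈ -1.0214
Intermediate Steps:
Function('O')(w) = 0
Mul(B, Pow(Add(Mul(17, Add(Function('O')(1), 93)), Mul(-1, -21832)), -1)) = Mul(-23914, Pow(Add(Mul(17, Add(0, 93)), Mul(-1, -21832)), -1)) = Mul(-23914, Pow(Add(Mul(17, 93), 21832), -1)) = Mul(-23914, Pow(Add(1581, 21832), -1)) = Mul(-23914, Pow(23413, -1)) = Mul(-23914, Rational(1, 23413)) = Rational(-23914, 23413)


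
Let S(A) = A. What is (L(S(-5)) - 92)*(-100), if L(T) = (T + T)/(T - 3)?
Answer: 9075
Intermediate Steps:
L(T) = 2*T/(-3 + T) (L(T) = (2*T)/(-3 + T) = 2*T/(-3 + T))
(L(S(-5)) - 92)*(-100) = (2*(-5)/(-3 - 5) - 92)*(-100) = (2*(-5)/(-8) - 92)*(-100) = (2*(-5)*(-⅛) - 92)*(-100) = (5/4 - 92)*(-100) = -363/4*(-100) = 9075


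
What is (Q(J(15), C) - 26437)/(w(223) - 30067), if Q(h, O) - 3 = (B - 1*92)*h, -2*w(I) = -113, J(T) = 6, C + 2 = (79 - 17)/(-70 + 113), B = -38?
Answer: 54428/60021 ≈ 0.90682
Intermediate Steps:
C = -24/43 (C = -2 + (79 - 17)/(-70 + 113) = -2 + 62/43 = -24/43 ≈ -0.55814)
w(I) = 113/2 (w(I) = -½*(-113) = 113/2)
Q(h, O) = 3 - 130*h (Q(h, O) = 3 + (-38 - 1*92)*h = 3 + (-38 - 92)*h = 3 - 130*h)
(Q(J(15), C) - 26437)/(w(223) - 30067) = ((3 - 130*6) - 26437)/(113/2 - 30067) = ((3 - 780) - 26437)/(-60021/2) = (-777 - 26437)*(-2/60021) = -27214*(-2/60021) = 54428/60021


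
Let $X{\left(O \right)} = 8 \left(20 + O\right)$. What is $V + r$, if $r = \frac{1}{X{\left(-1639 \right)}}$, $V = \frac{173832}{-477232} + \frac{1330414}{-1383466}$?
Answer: $- \frac{50620218986293}{38175687301976} \approx -1.326$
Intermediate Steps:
$X{\left(O \right)} = 160 + 8 O$
$V = - \frac{7816132105}{5894948626}$ ($V = 173832 \left(- \frac{1}{477232}\right) + 1330414 \left(- \frac{1}{1383466}\right) = - \frac{21729}{59654} - \frac{665207}{691733} = - \frac{7816132105}{5894948626} \approx -1.3259$)
$r = - \frac{1}{12952}$ ($r = \frac{1}{160 + 8 \left(-1639\right)} = \frac{1}{160 - 13112} = \frac{1}{-12952} = - \frac{1}{12952} \approx -7.7208 \cdot 10^{-5}$)
$V + r = - \frac{7816132105}{5894948626} - \frac{1}{12952} = - \frac{50620218986293}{38175687301976}$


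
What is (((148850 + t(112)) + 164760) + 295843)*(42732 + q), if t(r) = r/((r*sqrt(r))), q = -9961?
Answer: 19972384263 + 32771*sqrt(7)/28 ≈ 1.9972e+10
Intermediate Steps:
t(r) = 1/sqrt(r) (t(r) = r/(r**(3/2)) = r/r**(3/2) = 1/sqrt(r))
(((148850 + t(112)) + 164760) + 295843)*(42732 + q) = (((148850 + 1/sqrt(112)) + 164760) + 295843)*(42732 - 9961) = (((148850 + sqrt(7)/28) + 164760) + 295843)*32771 = ((313610 + sqrt(7)/28) + 295843)*32771 = (609453 + sqrt(7)/28)*32771 = 19972384263 + 32771*sqrt(7)/28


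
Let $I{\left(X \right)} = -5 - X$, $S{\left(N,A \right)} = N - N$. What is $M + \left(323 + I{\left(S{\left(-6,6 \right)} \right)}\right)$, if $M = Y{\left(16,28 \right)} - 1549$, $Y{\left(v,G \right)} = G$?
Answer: $-1203$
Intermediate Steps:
$S{\left(N,A \right)} = 0$
$M = -1521$ ($M = 28 - 1549 = -1521$)
$M + \left(323 + I{\left(S{\left(-6,6 \right)} \right)}\right) = -1521 + \left(323 - 5\right) = -1521 + 318 = -1203$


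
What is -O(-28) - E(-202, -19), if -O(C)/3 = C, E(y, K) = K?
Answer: -65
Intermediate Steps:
O(C) = -3*C
-O(-28) - E(-202, -19) = -(-3)*(-28) - 1*(-19) = -1*84 + 19 = -84 + 19 = -65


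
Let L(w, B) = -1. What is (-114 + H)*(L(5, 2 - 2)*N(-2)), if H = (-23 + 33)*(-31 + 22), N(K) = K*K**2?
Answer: -1632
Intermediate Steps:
N(K) = K**3
H = -90 (H = 10*(-9) = -90)
(-114 + H)*(L(5, 2 - 2)*N(-2)) = (-114 - 90)*(-1*(-2)**3) = -(-204)*(-8) = -204*8 = -1632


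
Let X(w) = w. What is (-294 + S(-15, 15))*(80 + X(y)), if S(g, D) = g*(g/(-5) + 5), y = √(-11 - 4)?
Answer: -33120 - 414*I*√15 ≈ -33120.0 - 1603.4*I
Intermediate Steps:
y = I*√15 (y = √(-15) = I*√15 ≈ 3.873*I)
S(g, D) = g*(5 - g/5) (S(g, D) = g*(g*(-⅕) + 5) = g*(-g/5 + 5) = g*(5 - g/5))
(-294 + S(-15, 15))*(80 + X(y)) = (-294 + (⅕)*(-15)*(25 - 1*(-15)))*(80 + I*√15) = (-294 + (⅕)*(-15)*(25 + 15))*(80 + I*√15) = (-294 + (⅕)*(-15)*40)*(80 + I*√15) = (-294 - 120)*(80 + I*√15) = -414*(80 + I*√15) = -33120 - 414*I*√15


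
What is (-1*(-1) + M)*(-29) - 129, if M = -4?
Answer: -42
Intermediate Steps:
(-1*(-1) + M)*(-29) - 129 = (-1*(-1) - 4)*(-29) - 129 = (1 - 4)*(-29) - 129 = -3*(-29) - 129 = 87 - 129 = -42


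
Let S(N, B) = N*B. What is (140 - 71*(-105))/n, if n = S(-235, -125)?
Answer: 1519/5875 ≈ 0.25855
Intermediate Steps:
S(N, B) = B*N
n = 29375 (n = -125*(-235) = 29375)
(140 - 71*(-105))/n = (140 - 71*(-105))/29375 = (140 + 7455)*(1/29375) = 7595*(1/29375) = 1519/5875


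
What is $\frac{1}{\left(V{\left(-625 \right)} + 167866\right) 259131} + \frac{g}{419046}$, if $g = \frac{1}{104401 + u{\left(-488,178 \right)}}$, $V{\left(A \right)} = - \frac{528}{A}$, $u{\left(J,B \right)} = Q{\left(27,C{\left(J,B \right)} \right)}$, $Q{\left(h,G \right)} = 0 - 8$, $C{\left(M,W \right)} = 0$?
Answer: $\frac{4544008981139}{99109696830078005027967} \approx 4.5848 \cdot 10^{-11}$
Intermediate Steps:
$Q{\left(h,G \right)} = -8$ ($Q{\left(h,G \right)} = 0 - 8 = -8$)
$u{\left(J,B \right)} = -8$
$g = \frac{1}{104393}$ ($g = \frac{1}{104401 - 8} = \frac{1}{104393} \approx 9.5792 \cdot 10^{-6}$)
$\frac{1}{\left(V{\left(-625 \right)} + 167866\right) 259131} + \frac{g}{419046} = \frac{1}{\left(- \frac{528}{-625} + 167866\right) 259131} + \frac{1}{104393 \cdot 419046} = \frac{1}{\left(-528\right) \left(- \frac{1}{625}\right) + 167866} \cdot \frac{1}{259131} + \frac{1}{104393} \cdot \frac{1}{419046} = \frac{1}{\frac{528}{625} + 167866} \cdot \frac{1}{259131} + \frac{1}{43745469078} = \frac{1}{\frac{104916778}{625}} \cdot \frac{1}{259131} + \frac{1}{43745469078} = \frac{625}{104916778} \cdot \frac{1}{259131} + \frac{1}{43745469078} = \frac{625}{27187189599918} + \frac{1}{43745469078} = \frac{4544008981139}{99109696830078005027967}$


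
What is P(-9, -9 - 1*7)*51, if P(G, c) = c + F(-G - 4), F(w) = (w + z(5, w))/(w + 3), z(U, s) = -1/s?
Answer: -3927/5 ≈ -785.40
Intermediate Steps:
F(w) = (w - 1/w)/(3 + w) (F(w) = (w - 1/w)/(w + 3) = (w - 1/w)/(3 + w))
P(G, c) = c + (-1 + (-4 - G)²)/((-1 - G)*(-4 - G)) (P(G, c) = c + (-1 + (-G - 4)²)/((-G - 4)*(3 + (-G - 4))) = c + (-1 + (-4 - G)²)/((-4 - G)*(3 + (-4 - G))) = c + (-1 + (-4 - G)²)/((-4 - G)*(-1 - G)) = c + (-1 + (-4 - G)²)/((-1 - G)*(-4 - G)))
P(-9, -9 - 1*7)*51 = ((-9 - 1*7) + (4 - 9 - 1/(4 - 9))/(1 - 9))*51 = ((-9 - 7) + (4 - 9 - 1/(-5))/(-8))*51 = (-16 - (4 - 9 - 1*(-⅕))/8)*51 = (-16 - (4 - 9 + ⅕)/8)*51 = (-16 - ⅛*(-24/5))*51 = (-16 + ⅗)*51 = -77/5*51 = -3927/5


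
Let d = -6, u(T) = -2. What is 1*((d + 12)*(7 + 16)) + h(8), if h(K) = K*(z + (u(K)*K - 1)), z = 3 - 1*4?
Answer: -6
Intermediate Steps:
z = -1 (z = 3 - 4 = -1)
h(K) = K*(-2 - 2*K) (h(K) = K*(-1 + (-2*K - 1)) = K*(-1 + (-1 - 2*K)) = K*(-2 - 2*K))
1*((d + 12)*(7 + 16)) + h(8) = 1*((-6 + 12)*(7 + 16)) + 2*8*(-1 - 1*8) = 1*(6*23) + 2*8*(-1 - 8) = 1*138 + 2*8*(-9) = 138 - 144 = -6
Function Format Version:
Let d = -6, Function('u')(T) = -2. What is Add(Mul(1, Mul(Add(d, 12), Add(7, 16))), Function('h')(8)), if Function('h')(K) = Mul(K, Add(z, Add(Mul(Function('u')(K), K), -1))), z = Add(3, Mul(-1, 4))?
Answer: -6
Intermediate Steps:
z = -1 (z = Add(3, -4) = -1)
Function('h')(K) = Mul(K, Add(-2, Mul(-2, K))) (Function('h')(K) = Mul(K, Add(-1, Add(Mul(-2, K), -1))) = Mul(K, Add(-1, Add(-1, Mul(-2, K)))) = Mul(K, Add(-2, Mul(-2, K))))
Add(Mul(1, Mul(Add(d, 12), Add(7, 16))), Function('h')(8)) = Add(Mul(1, Mul(Add(-6, 12), Add(7, 16))), Mul(2, 8, Add(-1, Mul(-1, 8)))) = Add(Mul(1, Mul(6, 23)), Mul(2, 8, Add(-1, -8))) = Add(Mul(1, 138), Mul(2, 8, -9)) = Add(138, -144) = -6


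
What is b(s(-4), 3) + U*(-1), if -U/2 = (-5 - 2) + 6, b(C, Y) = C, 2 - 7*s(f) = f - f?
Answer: -12/7 ≈ -1.7143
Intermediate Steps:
s(f) = 2/7 (s(f) = 2/7 - (f - f)/7 = 2/7 - ⅐*0 = 2/7 + 0 = 2/7)
U = 2 (U = -2*((-5 - 2) + 6) = -2*(-7 + 6) = -2*(-1) = 2)
b(s(-4), 3) + U*(-1) = 2/7 + 2*(-1) = 2/7 - 2 = -12/7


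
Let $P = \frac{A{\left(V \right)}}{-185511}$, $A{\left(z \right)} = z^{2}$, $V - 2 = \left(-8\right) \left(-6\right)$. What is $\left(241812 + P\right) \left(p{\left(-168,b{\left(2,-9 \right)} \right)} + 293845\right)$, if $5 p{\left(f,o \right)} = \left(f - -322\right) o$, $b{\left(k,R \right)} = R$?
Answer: $\frac{65845471814043448}{927555} \approx 7.0988 \cdot 10^{10}$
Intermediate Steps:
$V = 50$ ($V = 2 - -48 = 2 + 48 = 50$)
$P = - \frac{2500}{185511}$ ($P = \frac{50^{2}}{-185511} = 2500 \left(- \frac{1}{185511}\right) = - \frac{2500}{185511} \approx -0.013476$)
$p{\left(f,o \right)} = \frac{o \left(322 + f\right)}{5}$ ($p{\left(f,o \right)} = \frac{\left(f - -322\right) o}{5} = \frac{\left(f + 322\right) o}{5} = \frac{\left(322 + f\right) o}{5} = \frac{o \left(322 + f\right)}{5}$)
$\left(241812 + P\right) \left(p{\left(-168,b{\left(2,-9 \right)} \right)} + 293845\right) = \left(241812 - \frac{2500}{185511}\right) \left(\frac{1}{5} \left(-9\right) \left(322 - 168\right) + 293845\right) = \frac{44858783432 \left(\frac{1}{5} \left(-9\right) 154 + 293845\right)}{185511} = \frac{44858783432 \left(- \frac{1386}{5} + 293845\right)}{185511} = \frac{44858783432}{185511} \cdot \frac{1467839}{5} = \frac{65845471814043448}{927555}$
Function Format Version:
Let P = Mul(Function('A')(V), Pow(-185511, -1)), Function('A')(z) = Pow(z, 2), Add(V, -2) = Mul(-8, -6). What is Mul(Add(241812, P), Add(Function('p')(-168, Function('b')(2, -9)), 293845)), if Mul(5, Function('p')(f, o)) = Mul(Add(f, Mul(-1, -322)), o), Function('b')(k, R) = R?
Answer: Rational(65845471814043448, 927555) ≈ 7.0988e+10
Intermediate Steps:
V = 50 (V = Add(2, Mul(-8, -6)) = Add(2, 48) = 50)
P = Rational(-2500, 185511) (P = Mul(Pow(50, 2), Pow(-185511, -1)) = Mul(2500, Rational(-1, 185511)) = Rational(-2500, 185511) ≈ -0.013476)
Function('p')(f, o) = Mul(Rational(1, 5), o, Add(322, f)) (Function('p')(f, o) = Mul(Rational(1, 5), Mul(Add(f, Mul(-1, -322)), o)) = Mul(Rational(1, 5), Mul(Add(f, 322), o)) = Mul(Rational(1, 5), Mul(Add(322, f), o)) = Mul(Rational(1, 5), Mul(o, Add(322, f))) = Mul(Rational(1, 5), o, Add(322, f)))
Mul(Add(241812, P), Add(Function('p')(-168, Function('b')(2, -9)), 293845)) = Mul(Add(241812, Rational(-2500, 185511)), Add(Mul(Rational(1, 5), -9, Add(322, -168)), 293845)) = Mul(Rational(44858783432, 185511), Add(Mul(Rational(1, 5), -9, 154), 293845)) = Mul(Rational(44858783432, 185511), Add(Rational(-1386, 5), 293845)) = Mul(Rational(44858783432, 185511), Rational(1467839, 5)) = Rational(65845471814043448, 927555)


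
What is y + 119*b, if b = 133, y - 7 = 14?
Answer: 15848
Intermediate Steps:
y = 21 (y = 7 + 14 = 21)
y + 119*b = 21 + 119*133 = 21 + 15827 = 15848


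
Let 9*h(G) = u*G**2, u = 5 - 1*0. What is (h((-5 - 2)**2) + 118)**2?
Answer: 170746489/81 ≈ 2.1080e+6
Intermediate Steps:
u = 5 (u = 5 + 0 = 5)
h(G) = 5*G**2/9 (h(G) = (5*G**2)/9 = 5*G**2/9)
(h((-5 - 2)**2) + 118)**2 = (5*((-5 - 2)**2)**2/9 + 118)**2 = (5*((-7)**2)**2/9 + 118)**2 = ((5/9)*49**2 + 118)**2 = ((5/9)*2401 + 118)**2 = (12005/9 + 118)**2 = (13067/9)**2 = 170746489/81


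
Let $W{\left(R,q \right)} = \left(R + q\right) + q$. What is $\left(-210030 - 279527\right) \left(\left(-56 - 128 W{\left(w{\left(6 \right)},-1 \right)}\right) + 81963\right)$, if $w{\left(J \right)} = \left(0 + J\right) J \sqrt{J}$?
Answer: $-40223471791 + 2255878656 \sqrt{6} \approx -3.4698 \cdot 10^{10}$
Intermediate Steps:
$w{\left(J \right)} = J^{\frac{5}{2}}$ ($w{\left(J \right)} = J J^{\frac{3}{2}} = J^{\frac{5}{2}}$)
$W{\left(R,q \right)} = R + 2 q$
$\left(-210030 - 279527\right) \left(\left(-56 - 128 W{\left(w{\left(6 \right)},-1 \right)}\right) + 81963\right) = \left(-210030 - 279527\right) \left(\left(-56 - 128 \left(6^{\frac{5}{2}} + 2 \left(-1\right)\right)\right) + 81963\right) = - 489557 \left(\left(-56 - 128 \left(36 \sqrt{6} - 2\right)\right) + 81963\right) = - 489557 \left(\left(-56 - 128 \left(-2 + 36 \sqrt{6}\right)\right) + 81963\right) = - 489557 \left(\left(-56 + \left(256 - 4608 \sqrt{6}\right)\right) + 81963\right) = - 489557 \left(\left(200 - 4608 \sqrt{6}\right) + 81963\right) = - 489557 \left(82163 - 4608 \sqrt{6}\right) = -40223471791 + 2255878656 \sqrt{6}$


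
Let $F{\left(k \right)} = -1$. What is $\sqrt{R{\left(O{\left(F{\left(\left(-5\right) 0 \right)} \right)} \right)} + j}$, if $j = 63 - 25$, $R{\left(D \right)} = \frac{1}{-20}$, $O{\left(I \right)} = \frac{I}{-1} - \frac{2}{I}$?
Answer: $\frac{\sqrt{3795}}{10} \approx 6.1604$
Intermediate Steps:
$O{\left(I \right)} = - I - \frac{2}{I}$ ($O{\left(I \right)} = I \left(-1\right) - \frac{2}{I} = - I - \frac{2}{I}$)
$R{\left(D \right)} = - \frac{1}{20}$
$j = 38$
$\sqrt{R{\left(O{\left(F{\left(\left(-5\right) 0 \right)} \right)} \right)} + j} = \sqrt{- \frac{1}{20} + 38} = \sqrt{\frac{759}{20}} = \frac{\sqrt{3795}}{10}$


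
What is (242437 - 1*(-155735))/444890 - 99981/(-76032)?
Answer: 1384340011/626405120 ≈ 2.2100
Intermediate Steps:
(242437 - 1*(-155735))/444890 - 99981/(-76032) = (242437 + 155735)*(1/444890) - 99981*(-1/76032) = 398172*(1/444890) + 3703/2816 = 199086/222445 + 3703/2816 = 1384340011/626405120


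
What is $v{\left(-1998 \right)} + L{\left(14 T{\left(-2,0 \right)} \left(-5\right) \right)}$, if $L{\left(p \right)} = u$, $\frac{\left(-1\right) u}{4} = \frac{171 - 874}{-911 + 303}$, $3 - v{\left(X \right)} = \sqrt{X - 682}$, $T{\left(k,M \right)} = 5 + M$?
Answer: $- \frac{13}{8} - 2 i \sqrt{670} \approx -1.625 - 51.769 i$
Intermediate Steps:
$v{\left(X \right)} = 3 - \sqrt{-682 + X}$ ($v{\left(X \right)} = 3 - \sqrt{X - 682} = 3 - \sqrt{-682 + X}$)
$u = - \frac{37}{8}$ ($u = - 4 \frac{171 - 874}{-911 + 303} = - 4 \left(- \frac{703}{-608}\right) = - 4 \left(\left(-703\right) \left(- \frac{1}{608}\right)\right) = \left(-4\right) \frac{37}{32} = - \frac{37}{8} \approx -4.625$)
$L{\left(p \right)} = - \frac{37}{8}$
$v{\left(-1998 \right)} + L{\left(14 T{\left(-2,0 \right)} \left(-5\right) \right)} = \left(3 - \sqrt{-682 - 1998}\right) - \frac{37}{8} = \left(3 - \sqrt{-2680}\right) - \frac{37}{8} = \left(3 - 2 i \sqrt{670}\right) - \frac{37}{8} = - \frac{13}{8} - 2 i \sqrt{670}$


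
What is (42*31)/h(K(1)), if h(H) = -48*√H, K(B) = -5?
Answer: 217*I*√5/40 ≈ 12.131*I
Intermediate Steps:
(42*31)/h(K(1)) = (42*31)/((-48*I*√5)) = 1302/((-48*I*√5)) = 1302*(I*√5/240) = 217*I*√5/40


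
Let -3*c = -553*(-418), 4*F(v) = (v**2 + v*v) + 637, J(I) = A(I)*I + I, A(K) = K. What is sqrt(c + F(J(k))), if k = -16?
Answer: I*sqrt(1731315)/6 ≈ 219.3*I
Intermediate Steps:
J(I) = I + I**2 (J(I) = I*I + I = I**2 + I = I + I**2)
F(v) = 637/4 + v**2/2 (F(v) = ((v**2 + v*v) + 637)/4 = ((v**2 + v**2) + 637)/4 = (2*v**2 + 637)/4 = (637 + 2*v**2)/4 = 637/4 + v**2/2)
c = -231154/3 (c = -(-553)*(-418)/3 = -1/3*231154 = -231154/3 ≈ -77051.)
sqrt(c + F(J(k))) = sqrt(-231154/3 + (637/4 + (-16*(1 - 16))**2/2)) = sqrt(-231154/3 + (637/4 + (-16*(-15))**2/2)) = sqrt(-231154/3 + (637/4 + (1/2)*240**2)) = sqrt(-231154/3 + (637/4 + (1/2)*57600)) = sqrt(-231154/3 + (637/4 + 28800)) = sqrt(-231154/3 + 115837/4) = sqrt(-577105/12) = I*sqrt(1731315)/6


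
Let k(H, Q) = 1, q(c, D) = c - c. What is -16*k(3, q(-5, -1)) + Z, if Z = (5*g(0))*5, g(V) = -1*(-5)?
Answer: 109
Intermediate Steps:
q(c, D) = 0
g(V) = 5
Z = 125 (Z = (5*5)*5 = 25*5 = 125)
-16*k(3, q(-5, -1)) + Z = -16*1 + 125 = -16 + 125 = 109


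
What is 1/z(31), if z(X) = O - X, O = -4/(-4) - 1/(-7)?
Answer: -7/209 ≈ -0.033493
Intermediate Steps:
O = 8/7 (O = -4*(-1/4) - 1*(-1/7) = 1 + 1/7 = 8/7 ≈ 1.1429)
z(X) = 8/7 - X
1/z(31) = 1/(8/7 - 1*31) = 1/(8/7 - 31) = 1/(-209/7) = -7/209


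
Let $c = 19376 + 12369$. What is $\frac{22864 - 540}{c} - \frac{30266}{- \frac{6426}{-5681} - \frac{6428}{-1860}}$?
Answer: $- \frac{2537825820982982}{384668672465} \approx -6597.4$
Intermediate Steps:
$c = 31745$
$\frac{22864 - 540}{c} - \frac{30266}{- \frac{6426}{-5681} - \frac{6428}{-1860}} = \frac{22864 - 540}{31745} - \frac{30266}{- \frac{6426}{-5681} - \frac{6428}{-1860}} = \left(22864 - 540\right) \frac{1}{31745} - \frac{30266}{\left(-6426\right) \left(- \frac{1}{5681}\right) - - \frac{1607}{465}} = 22324 \cdot \frac{1}{31745} - \frac{30266}{\frac{6426}{5681} + \frac{1607}{465}} = \frac{22324}{31745} - \frac{30266}{\frac{12117457}{2641665}} = \frac{22324}{31745} - \frac{79952632890}{12117457} = - \frac{2537825820982982}{384668672465}$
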